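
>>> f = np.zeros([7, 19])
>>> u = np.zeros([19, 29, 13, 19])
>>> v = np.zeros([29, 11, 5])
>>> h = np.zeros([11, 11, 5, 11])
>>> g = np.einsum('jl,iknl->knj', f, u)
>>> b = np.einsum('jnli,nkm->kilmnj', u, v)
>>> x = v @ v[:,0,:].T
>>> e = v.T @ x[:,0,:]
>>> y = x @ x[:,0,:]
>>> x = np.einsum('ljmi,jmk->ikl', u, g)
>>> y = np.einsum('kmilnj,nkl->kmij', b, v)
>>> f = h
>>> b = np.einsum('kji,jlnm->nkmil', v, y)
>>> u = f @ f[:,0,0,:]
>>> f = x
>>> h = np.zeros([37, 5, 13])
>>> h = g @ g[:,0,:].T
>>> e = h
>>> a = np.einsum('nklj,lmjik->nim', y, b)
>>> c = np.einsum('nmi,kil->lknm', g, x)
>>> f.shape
(19, 7, 19)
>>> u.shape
(11, 11, 5, 11)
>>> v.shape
(29, 11, 5)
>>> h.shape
(29, 13, 29)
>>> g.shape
(29, 13, 7)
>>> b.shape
(13, 29, 19, 5, 19)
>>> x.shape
(19, 7, 19)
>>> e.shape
(29, 13, 29)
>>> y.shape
(11, 19, 13, 19)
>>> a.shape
(11, 5, 29)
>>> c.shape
(19, 19, 29, 13)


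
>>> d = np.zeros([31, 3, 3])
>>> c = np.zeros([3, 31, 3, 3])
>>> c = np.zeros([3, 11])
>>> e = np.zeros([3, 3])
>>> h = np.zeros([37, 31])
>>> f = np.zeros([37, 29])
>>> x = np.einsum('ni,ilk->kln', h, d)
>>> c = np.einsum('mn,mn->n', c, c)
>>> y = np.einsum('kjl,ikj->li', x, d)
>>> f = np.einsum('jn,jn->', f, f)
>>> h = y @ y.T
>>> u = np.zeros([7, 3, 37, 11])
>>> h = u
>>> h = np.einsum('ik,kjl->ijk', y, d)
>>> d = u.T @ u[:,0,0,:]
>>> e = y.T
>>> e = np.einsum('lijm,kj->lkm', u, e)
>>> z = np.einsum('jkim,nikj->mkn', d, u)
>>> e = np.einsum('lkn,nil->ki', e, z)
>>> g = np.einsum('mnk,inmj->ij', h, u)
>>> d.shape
(11, 37, 3, 11)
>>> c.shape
(11,)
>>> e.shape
(31, 37)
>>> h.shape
(37, 3, 31)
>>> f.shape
()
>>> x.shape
(3, 3, 37)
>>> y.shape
(37, 31)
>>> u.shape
(7, 3, 37, 11)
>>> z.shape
(11, 37, 7)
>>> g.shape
(7, 11)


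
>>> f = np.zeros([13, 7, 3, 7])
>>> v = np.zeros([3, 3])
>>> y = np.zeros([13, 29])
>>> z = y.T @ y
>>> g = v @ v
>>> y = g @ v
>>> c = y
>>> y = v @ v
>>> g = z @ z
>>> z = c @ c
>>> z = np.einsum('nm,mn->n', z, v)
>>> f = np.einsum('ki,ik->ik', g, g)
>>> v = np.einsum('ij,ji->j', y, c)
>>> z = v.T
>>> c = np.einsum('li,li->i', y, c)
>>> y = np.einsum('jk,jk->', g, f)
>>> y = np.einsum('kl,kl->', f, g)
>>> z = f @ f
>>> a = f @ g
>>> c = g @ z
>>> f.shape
(29, 29)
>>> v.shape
(3,)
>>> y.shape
()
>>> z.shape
(29, 29)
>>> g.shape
(29, 29)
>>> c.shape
(29, 29)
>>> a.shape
(29, 29)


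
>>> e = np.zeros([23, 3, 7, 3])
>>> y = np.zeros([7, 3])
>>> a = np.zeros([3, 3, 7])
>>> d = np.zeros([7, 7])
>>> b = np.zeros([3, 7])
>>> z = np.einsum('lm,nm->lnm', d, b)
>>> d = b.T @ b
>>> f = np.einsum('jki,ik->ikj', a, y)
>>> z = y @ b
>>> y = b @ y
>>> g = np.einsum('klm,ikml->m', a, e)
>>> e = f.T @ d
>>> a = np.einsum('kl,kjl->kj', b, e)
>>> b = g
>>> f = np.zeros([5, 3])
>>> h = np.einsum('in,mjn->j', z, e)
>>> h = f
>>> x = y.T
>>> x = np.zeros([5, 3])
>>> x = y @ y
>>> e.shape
(3, 3, 7)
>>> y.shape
(3, 3)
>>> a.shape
(3, 3)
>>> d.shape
(7, 7)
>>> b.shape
(7,)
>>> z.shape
(7, 7)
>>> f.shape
(5, 3)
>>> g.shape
(7,)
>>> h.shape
(5, 3)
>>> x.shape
(3, 3)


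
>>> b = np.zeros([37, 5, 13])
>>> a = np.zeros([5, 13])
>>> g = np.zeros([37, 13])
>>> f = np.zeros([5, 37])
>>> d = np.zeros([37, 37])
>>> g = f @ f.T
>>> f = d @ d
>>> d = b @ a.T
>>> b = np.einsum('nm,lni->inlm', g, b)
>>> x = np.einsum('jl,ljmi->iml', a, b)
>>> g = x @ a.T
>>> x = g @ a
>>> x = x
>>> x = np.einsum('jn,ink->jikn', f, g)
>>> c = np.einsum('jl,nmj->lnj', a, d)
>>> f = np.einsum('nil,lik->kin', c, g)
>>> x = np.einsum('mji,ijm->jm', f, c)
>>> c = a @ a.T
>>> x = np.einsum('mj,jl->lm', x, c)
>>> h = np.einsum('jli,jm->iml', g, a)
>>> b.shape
(13, 5, 37, 5)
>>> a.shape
(5, 13)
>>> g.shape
(5, 37, 5)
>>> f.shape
(5, 37, 13)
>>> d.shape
(37, 5, 5)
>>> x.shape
(5, 37)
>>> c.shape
(5, 5)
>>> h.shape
(5, 13, 37)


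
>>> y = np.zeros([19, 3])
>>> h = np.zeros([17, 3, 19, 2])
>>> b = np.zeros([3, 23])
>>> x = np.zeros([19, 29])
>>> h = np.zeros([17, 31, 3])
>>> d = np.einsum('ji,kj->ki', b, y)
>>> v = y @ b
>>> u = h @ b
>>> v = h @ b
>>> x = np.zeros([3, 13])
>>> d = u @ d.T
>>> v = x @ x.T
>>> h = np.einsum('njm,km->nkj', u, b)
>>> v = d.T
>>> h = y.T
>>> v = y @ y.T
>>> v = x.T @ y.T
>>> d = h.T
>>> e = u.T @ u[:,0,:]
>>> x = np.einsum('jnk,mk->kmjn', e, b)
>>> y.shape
(19, 3)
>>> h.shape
(3, 19)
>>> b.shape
(3, 23)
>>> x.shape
(23, 3, 23, 31)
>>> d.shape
(19, 3)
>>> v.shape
(13, 19)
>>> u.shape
(17, 31, 23)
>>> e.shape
(23, 31, 23)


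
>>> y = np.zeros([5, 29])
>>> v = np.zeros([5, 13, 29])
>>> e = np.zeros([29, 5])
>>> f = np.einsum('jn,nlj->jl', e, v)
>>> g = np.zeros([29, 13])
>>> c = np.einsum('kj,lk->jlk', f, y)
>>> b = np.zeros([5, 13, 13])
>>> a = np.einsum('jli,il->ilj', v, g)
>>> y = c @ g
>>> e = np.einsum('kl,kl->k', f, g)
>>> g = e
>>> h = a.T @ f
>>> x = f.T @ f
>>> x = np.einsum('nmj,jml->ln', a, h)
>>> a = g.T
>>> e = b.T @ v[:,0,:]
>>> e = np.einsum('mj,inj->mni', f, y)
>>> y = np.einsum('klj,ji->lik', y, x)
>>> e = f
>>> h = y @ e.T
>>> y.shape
(5, 29, 13)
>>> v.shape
(5, 13, 29)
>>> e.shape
(29, 13)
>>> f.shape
(29, 13)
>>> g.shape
(29,)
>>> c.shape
(13, 5, 29)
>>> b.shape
(5, 13, 13)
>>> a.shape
(29,)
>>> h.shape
(5, 29, 29)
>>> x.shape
(13, 29)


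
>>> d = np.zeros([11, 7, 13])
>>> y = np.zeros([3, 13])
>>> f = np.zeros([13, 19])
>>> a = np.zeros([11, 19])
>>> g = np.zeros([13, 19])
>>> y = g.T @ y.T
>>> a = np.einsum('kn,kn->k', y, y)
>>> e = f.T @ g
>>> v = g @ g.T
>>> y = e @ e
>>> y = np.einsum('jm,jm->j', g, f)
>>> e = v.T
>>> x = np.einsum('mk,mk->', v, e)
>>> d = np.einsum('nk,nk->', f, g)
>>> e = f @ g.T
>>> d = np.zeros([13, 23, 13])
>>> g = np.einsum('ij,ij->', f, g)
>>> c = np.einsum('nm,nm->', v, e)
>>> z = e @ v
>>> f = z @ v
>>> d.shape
(13, 23, 13)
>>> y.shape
(13,)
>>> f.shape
(13, 13)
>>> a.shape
(19,)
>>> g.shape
()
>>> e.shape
(13, 13)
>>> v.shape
(13, 13)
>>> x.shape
()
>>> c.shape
()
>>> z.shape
(13, 13)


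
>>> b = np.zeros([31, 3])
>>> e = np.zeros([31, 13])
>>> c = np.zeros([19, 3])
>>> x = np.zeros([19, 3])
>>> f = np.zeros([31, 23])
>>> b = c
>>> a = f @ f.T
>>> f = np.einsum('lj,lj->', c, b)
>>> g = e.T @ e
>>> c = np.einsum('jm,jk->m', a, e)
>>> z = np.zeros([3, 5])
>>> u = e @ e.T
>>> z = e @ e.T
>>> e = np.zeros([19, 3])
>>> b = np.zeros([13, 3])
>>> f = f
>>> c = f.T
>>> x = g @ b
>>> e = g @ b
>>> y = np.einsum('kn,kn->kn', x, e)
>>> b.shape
(13, 3)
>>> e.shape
(13, 3)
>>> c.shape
()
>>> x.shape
(13, 3)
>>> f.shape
()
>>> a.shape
(31, 31)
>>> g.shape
(13, 13)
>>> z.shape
(31, 31)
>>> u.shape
(31, 31)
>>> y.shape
(13, 3)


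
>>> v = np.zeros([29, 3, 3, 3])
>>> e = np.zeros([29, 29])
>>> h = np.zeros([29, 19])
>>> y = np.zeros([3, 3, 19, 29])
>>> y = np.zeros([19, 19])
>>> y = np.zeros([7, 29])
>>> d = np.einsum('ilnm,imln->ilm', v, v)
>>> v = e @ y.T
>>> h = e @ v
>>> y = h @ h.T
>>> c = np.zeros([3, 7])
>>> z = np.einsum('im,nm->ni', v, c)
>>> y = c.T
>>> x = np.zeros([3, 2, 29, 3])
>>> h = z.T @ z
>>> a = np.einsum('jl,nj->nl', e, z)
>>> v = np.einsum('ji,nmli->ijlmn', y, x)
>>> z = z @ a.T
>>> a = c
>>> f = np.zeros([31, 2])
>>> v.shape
(3, 7, 29, 2, 3)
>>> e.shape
(29, 29)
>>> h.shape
(29, 29)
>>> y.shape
(7, 3)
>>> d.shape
(29, 3, 3)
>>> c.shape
(3, 7)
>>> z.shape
(3, 3)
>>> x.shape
(3, 2, 29, 3)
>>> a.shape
(3, 7)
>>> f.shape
(31, 2)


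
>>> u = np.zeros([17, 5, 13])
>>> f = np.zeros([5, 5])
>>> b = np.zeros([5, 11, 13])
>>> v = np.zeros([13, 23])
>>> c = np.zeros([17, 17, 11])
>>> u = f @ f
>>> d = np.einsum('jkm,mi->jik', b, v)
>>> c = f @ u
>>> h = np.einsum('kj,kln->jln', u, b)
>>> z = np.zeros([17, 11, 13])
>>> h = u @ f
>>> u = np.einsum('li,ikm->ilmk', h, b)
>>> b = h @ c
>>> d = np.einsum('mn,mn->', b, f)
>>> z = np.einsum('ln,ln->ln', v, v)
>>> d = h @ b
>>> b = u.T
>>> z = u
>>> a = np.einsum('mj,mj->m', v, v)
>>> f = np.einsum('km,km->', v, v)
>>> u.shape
(5, 5, 13, 11)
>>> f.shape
()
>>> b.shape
(11, 13, 5, 5)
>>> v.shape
(13, 23)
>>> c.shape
(5, 5)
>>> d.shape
(5, 5)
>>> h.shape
(5, 5)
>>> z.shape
(5, 5, 13, 11)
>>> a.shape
(13,)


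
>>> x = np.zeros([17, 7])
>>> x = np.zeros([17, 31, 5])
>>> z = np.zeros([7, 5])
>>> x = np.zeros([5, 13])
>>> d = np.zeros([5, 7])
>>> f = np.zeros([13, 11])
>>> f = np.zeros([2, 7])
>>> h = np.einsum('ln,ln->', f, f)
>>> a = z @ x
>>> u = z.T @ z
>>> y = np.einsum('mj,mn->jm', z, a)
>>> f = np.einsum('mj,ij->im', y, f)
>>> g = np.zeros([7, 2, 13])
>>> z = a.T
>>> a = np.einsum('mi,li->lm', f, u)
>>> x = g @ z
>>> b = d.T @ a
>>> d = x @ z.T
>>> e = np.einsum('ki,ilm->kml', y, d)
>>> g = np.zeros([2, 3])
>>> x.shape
(7, 2, 7)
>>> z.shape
(13, 7)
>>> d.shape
(7, 2, 13)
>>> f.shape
(2, 5)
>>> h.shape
()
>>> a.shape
(5, 2)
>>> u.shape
(5, 5)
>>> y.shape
(5, 7)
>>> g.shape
(2, 3)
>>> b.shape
(7, 2)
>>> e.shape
(5, 13, 2)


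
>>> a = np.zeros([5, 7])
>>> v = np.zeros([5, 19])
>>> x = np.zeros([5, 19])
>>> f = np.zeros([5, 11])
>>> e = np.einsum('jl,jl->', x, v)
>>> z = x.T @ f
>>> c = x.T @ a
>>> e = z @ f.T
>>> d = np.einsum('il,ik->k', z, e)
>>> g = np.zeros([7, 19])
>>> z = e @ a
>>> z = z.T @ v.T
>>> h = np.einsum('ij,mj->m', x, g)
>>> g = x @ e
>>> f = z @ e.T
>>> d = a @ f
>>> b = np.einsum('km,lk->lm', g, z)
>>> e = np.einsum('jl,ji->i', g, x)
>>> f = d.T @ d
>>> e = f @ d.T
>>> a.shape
(5, 7)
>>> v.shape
(5, 19)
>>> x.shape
(5, 19)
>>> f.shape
(19, 19)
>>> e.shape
(19, 5)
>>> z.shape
(7, 5)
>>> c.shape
(19, 7)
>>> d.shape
(5, 19)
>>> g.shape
(5, 5)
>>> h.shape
(7,)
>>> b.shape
(7, 5)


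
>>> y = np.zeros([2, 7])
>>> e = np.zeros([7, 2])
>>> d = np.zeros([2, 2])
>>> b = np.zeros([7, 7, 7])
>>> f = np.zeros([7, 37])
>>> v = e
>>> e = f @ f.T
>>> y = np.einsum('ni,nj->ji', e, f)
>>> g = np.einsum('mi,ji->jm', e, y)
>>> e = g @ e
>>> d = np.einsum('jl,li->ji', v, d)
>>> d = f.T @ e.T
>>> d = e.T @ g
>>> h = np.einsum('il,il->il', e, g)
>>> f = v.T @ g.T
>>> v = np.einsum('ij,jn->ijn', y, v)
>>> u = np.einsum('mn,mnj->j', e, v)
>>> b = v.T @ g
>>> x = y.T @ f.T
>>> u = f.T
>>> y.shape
(37, 7)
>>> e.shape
(37, 7)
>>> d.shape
(7, 7)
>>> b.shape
(2, 7, 7)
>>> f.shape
(2, 37)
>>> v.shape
(37, 7, 2)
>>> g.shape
(37, 7)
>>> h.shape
(37, 7)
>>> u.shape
(37, 2)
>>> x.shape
(7, 2)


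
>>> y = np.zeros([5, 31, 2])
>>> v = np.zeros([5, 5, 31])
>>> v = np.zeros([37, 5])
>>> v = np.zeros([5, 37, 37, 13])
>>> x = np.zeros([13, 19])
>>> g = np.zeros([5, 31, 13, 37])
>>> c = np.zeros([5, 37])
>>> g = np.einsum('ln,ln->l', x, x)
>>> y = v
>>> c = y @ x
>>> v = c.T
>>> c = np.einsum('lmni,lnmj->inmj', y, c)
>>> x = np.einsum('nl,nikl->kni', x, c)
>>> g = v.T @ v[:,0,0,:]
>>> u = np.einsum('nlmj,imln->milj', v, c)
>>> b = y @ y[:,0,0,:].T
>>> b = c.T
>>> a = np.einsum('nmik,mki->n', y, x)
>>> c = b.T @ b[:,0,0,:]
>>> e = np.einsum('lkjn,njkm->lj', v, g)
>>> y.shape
(5, 37, 37, 13)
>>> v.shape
(19, 37, 37, 5)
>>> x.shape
(37, 13, 37)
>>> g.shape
(5, 37, 37, 5)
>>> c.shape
(13, 37, 37, 13)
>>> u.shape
(37, 13, 37, 5)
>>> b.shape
(19, 37, 37, 13)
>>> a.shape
(5,)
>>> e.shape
(19, 37)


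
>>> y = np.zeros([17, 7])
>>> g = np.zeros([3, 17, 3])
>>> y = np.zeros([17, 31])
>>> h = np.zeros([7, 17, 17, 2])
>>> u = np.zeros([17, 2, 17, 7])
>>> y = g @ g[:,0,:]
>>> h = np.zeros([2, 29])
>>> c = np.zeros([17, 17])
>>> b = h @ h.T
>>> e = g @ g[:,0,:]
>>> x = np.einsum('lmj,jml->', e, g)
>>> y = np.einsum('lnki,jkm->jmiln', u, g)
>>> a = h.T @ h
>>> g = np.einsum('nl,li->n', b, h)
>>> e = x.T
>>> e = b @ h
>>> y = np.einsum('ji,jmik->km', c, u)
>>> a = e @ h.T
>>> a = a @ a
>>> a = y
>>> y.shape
(7, 2)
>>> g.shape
(2,)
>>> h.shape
(2, 29)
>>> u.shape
(17, 2, 17, 7)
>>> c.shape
(17, 17)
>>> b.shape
(2, 2)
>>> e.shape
(2, 29)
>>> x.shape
()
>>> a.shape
(7, 2)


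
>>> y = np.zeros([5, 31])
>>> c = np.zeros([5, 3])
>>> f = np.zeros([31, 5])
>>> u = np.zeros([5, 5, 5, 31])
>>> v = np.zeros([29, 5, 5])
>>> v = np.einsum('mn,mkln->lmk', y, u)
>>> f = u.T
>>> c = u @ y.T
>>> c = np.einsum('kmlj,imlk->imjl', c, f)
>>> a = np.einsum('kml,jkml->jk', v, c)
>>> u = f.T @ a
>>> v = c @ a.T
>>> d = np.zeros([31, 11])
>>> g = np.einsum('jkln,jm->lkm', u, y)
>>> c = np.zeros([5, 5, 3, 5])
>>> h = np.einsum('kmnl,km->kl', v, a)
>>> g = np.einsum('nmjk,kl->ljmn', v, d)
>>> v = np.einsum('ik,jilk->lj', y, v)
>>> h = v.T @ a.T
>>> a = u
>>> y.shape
(5, 31)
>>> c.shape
(5, 5, 3, 5)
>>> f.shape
(31, 5, 5, 5)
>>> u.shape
(5, 5, 5, 5)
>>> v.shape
(5, 31)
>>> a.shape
(5, 5, 5, 5)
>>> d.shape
(31, 11)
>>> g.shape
(11, 5, 5, 31)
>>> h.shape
(31, 31)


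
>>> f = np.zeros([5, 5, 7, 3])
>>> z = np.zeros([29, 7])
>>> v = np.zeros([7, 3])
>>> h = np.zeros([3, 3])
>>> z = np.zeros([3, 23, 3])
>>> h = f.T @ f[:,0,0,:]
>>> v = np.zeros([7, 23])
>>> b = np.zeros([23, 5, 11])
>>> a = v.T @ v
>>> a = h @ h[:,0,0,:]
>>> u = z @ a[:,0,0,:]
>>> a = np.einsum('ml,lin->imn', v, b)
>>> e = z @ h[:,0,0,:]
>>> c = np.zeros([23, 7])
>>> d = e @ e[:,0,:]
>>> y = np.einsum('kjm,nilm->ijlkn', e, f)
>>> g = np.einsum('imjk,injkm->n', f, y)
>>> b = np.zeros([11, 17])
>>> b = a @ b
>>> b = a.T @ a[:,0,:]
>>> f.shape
(5, 5, 7, 3)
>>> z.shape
(3, 23, 3)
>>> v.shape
(7, 23)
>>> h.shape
(3, 7, 5, 3)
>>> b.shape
(11, 7, 11)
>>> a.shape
(5, 7, 11)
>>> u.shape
(3, 23, 3)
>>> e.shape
(3, 23, 3)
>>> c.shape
(23, 7)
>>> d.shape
(3, 23, 3)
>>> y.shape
(5, 23, 7, 3, 5)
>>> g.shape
(23,)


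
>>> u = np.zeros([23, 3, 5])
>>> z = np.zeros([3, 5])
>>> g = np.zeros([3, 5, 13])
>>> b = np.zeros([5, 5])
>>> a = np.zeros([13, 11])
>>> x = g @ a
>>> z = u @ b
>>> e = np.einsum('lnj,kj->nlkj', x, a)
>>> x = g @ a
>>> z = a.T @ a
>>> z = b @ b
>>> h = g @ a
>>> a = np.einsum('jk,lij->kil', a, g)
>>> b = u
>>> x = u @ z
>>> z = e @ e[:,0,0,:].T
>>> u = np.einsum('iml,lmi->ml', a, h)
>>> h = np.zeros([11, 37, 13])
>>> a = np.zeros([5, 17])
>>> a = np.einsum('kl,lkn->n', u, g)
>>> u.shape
(5, 3)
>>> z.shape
(5, 3, 13, 5)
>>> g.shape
(3, 5, 13)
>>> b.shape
(23, 3, 5)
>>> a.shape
(13,)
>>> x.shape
(23, 3, 5)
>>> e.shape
(5, 3, 13, 11)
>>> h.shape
(11, 37, 13)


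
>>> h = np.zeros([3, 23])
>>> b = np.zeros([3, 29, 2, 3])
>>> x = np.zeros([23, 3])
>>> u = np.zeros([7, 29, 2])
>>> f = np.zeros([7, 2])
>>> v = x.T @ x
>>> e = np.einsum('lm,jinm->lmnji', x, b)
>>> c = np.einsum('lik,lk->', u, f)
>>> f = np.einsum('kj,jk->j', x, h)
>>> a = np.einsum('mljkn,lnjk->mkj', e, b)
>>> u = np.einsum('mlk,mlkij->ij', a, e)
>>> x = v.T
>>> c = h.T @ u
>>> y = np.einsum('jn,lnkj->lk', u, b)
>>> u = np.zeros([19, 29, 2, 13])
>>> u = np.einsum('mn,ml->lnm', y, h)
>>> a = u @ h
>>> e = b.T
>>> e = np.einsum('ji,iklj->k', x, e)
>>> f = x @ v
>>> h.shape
(3, 23)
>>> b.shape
(3, 29, 2, 3)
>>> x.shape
(3, 3)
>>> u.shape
(23, 2, 3)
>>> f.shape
(3, 3)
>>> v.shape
(3, 3)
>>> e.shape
(2,)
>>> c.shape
(23, 29)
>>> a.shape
(23, 2, 23)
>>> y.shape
(3, 2)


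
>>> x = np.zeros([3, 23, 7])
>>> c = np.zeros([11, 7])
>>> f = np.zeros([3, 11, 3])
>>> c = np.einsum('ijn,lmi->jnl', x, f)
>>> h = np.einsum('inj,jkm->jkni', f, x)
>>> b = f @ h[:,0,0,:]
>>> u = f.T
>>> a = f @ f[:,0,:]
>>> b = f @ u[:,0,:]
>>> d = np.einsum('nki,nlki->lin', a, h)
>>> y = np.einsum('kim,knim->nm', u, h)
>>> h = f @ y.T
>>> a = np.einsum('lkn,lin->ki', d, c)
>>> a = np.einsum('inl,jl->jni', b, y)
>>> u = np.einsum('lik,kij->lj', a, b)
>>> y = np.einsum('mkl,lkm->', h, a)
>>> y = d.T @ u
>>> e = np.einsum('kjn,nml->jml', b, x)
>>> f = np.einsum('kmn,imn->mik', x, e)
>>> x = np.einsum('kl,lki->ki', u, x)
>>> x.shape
(23, 7)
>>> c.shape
(23, 7, 3)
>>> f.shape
(23, 11, 3)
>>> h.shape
(3, 11, 23)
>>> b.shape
(3, 11, 3)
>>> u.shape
(23, 3)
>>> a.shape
(23, 11, 3)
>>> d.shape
(23, 3, 3)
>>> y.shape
(3, 3, 3)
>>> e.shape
(11, 23, 7)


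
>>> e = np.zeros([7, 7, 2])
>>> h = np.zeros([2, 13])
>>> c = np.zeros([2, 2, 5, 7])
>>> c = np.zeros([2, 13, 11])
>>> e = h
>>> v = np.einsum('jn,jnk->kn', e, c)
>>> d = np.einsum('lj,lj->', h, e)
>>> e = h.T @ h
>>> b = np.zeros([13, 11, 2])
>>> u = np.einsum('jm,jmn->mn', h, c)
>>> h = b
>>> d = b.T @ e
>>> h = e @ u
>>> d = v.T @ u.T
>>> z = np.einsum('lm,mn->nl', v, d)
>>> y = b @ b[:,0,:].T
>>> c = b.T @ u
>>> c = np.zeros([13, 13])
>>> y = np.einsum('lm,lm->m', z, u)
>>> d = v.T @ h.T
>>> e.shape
(13, 13)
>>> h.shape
(13, 11)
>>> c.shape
(13, 13)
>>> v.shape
(11, 13)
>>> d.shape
(13, 13)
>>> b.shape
(13, 11, 2)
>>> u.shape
(13, 11)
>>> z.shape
(13, 11)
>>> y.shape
(11,)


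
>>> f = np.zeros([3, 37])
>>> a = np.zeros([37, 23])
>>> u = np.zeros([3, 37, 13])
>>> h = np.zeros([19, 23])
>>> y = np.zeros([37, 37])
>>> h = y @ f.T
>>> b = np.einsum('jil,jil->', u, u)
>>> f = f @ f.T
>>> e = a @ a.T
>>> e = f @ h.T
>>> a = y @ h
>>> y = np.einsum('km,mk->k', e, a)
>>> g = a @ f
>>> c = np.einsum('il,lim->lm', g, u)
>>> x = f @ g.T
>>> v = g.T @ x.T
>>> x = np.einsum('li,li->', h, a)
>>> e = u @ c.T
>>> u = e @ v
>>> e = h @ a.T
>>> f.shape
(3, 3)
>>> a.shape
(37, 3)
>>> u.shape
(3, 37, 3)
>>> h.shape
(37, 3)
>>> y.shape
(3,)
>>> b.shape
()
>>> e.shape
(37, 37)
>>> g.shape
(37, 3)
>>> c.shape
(3, 13)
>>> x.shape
()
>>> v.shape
(3, 3)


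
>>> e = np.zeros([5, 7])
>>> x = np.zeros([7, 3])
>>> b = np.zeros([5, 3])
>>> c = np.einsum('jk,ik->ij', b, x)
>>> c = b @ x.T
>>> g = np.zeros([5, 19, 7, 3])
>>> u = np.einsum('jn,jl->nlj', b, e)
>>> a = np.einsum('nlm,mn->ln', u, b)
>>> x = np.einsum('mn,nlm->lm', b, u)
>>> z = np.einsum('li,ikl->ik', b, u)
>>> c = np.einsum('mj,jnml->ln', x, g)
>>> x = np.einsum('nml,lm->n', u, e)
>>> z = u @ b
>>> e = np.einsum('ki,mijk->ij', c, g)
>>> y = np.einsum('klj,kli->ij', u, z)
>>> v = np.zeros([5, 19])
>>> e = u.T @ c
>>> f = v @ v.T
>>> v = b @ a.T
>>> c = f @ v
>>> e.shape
(5, 7, 19)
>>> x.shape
(3,)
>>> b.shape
(5, 3)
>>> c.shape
(5, 7)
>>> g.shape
(5, 19, 7, 3)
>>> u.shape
(3, 7, 5)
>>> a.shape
(7, 3)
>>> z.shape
(3, 7, 3)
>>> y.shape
(3, 5)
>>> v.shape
(5, 7)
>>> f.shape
(5, 5)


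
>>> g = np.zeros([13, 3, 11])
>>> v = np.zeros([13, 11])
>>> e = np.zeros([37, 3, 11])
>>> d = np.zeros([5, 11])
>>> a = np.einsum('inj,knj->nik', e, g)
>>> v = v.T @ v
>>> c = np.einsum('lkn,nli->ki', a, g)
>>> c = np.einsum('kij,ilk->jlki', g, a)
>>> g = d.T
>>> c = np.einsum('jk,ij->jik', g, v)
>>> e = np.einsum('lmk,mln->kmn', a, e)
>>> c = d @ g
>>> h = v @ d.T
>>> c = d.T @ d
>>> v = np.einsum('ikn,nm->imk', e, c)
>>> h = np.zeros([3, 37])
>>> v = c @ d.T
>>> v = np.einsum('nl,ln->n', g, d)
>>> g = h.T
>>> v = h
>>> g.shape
(37, 3)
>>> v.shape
(3, 37)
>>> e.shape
(13, 37, 11)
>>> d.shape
(5, 11)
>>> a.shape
(3, 37, 13)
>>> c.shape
(11, 11)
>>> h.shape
(3, 37)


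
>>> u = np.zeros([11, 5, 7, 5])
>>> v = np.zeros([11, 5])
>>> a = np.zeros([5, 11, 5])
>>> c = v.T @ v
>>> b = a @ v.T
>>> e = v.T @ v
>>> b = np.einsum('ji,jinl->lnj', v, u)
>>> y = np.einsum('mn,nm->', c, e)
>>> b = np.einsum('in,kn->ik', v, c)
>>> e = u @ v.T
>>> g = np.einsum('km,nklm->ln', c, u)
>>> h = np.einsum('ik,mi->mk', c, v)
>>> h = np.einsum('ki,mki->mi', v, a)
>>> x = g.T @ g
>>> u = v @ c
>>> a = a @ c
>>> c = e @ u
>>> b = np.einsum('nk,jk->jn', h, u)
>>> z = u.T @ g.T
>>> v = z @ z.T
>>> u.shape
(11, 5)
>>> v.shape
(5, 5)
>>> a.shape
(5, 11, 5)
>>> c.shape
(11, 5, 7, 5)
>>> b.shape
(11, 5)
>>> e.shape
(11, 5, 7, 11)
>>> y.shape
()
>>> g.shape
(7, 11)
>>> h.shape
(5, 5)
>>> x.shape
(11, 11)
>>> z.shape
(5, 7)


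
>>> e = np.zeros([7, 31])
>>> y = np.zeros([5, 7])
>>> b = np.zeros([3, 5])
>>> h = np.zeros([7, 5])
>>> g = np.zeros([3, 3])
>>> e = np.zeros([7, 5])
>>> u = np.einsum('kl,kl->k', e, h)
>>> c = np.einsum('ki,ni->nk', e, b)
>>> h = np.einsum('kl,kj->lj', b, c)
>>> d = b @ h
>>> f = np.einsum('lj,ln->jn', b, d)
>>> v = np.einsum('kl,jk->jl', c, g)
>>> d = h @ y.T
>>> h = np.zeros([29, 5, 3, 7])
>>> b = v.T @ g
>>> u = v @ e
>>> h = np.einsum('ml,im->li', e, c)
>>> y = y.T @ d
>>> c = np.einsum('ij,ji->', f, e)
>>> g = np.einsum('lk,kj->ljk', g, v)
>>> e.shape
(7, 5)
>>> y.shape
(7, 5)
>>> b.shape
(7, 3)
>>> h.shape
(5, 3)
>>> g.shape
(3, 7, 3)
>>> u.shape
(3, 5)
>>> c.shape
()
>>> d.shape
(5, 5)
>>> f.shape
(5, 7)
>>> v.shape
(3, 7)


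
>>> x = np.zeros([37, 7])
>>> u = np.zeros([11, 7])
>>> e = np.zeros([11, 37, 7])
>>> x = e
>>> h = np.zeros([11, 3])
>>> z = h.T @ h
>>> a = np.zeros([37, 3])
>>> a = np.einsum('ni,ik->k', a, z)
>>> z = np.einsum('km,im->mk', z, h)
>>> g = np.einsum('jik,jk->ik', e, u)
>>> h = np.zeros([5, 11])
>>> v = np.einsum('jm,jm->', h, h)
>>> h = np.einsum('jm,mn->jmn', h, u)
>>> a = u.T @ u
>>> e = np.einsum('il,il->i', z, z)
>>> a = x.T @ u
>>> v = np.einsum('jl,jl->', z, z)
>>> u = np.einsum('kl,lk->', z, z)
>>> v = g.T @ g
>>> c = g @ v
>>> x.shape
(11, 37, 7)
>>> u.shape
()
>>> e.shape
(3,)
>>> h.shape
(5, 11, 7)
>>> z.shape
(3, 3)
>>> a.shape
(7, 37, 7)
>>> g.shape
(37, 7)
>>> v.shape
(7, 7)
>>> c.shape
(37, 7)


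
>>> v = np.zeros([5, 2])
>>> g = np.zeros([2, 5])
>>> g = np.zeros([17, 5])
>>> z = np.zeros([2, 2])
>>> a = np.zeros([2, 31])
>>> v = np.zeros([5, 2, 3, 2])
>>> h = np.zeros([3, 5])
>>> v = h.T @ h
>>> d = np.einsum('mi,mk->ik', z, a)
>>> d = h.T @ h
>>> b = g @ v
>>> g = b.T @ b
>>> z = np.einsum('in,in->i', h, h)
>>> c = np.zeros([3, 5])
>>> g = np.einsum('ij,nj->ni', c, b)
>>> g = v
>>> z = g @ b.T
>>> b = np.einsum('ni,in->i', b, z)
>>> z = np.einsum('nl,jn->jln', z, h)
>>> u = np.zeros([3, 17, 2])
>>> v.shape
(5, 5)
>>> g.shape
(5, 5)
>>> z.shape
(3, 17, 5)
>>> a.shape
(2, 31)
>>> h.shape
(3, 5)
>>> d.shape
(5, 5)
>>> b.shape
(5,)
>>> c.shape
(3, 5)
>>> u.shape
(3, 17, 2)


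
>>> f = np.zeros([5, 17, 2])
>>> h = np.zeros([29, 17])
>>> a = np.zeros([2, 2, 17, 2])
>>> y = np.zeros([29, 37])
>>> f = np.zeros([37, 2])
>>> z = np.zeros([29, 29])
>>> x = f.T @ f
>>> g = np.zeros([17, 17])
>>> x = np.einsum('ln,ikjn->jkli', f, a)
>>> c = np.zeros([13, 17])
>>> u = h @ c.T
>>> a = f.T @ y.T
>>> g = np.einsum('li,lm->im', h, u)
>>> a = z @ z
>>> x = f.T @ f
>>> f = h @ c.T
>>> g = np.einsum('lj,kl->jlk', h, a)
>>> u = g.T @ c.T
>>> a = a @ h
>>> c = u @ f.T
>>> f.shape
(29, 13)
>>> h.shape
(29, 17)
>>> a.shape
(29, 17)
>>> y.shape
(29, 37)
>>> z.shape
(29, 29)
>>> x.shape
(2, 2)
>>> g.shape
(17, 29, 29)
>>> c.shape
(29, 29, 29)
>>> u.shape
(29, 29, 13)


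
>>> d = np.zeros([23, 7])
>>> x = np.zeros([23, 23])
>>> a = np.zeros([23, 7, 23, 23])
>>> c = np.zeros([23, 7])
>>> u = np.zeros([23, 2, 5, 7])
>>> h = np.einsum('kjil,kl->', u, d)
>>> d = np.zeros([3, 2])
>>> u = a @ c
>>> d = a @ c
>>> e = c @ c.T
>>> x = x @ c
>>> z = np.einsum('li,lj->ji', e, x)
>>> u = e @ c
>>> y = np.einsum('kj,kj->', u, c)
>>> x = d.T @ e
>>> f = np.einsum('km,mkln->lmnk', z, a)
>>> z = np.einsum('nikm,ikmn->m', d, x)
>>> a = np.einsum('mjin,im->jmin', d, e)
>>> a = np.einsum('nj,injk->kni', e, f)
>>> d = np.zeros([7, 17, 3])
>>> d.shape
(7, 17, 3)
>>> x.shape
(7, 23, 7, 23)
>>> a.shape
(7, 23, 23)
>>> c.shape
(23, 7)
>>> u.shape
(23, 7)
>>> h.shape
()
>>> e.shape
(23, 23)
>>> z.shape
(7,)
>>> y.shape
()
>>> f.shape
(23, 23, 23, 7)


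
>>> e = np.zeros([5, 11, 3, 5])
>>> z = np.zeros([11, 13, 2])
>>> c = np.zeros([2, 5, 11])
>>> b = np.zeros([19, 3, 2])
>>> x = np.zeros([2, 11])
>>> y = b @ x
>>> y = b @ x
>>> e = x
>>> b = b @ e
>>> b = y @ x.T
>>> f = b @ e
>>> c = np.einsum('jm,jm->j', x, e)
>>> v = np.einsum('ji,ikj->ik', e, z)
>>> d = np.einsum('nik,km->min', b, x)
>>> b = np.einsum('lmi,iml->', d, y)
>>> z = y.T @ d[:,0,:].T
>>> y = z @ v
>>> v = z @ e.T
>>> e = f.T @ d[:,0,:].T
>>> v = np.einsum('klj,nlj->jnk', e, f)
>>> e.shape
(11, 3, 11)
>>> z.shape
(11, 3, 11)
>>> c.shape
(2,)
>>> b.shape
()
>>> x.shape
(2, 11)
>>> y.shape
(11, 3, 13)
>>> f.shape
(19, 3, 11)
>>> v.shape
(11, 19, 11)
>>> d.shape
(11, 3, 19)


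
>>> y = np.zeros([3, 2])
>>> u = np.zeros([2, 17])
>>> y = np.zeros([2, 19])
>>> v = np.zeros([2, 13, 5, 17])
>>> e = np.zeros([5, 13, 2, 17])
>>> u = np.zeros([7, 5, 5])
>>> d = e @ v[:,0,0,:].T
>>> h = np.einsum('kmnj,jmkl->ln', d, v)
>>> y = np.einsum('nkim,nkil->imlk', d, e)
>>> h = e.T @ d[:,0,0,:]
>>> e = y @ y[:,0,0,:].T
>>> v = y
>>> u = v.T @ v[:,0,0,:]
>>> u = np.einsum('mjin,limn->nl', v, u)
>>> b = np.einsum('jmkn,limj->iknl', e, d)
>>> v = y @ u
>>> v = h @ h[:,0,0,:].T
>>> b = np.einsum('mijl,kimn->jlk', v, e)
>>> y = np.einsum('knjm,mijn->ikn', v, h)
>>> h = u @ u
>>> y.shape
(2, 17, 2)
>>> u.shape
(13, 13)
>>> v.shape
(17, 2, 13, 17)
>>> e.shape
(2, 2, 17, 2)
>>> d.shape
(5, 13, 2, 2)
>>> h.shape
(13, 13)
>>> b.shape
(13, 17, 2)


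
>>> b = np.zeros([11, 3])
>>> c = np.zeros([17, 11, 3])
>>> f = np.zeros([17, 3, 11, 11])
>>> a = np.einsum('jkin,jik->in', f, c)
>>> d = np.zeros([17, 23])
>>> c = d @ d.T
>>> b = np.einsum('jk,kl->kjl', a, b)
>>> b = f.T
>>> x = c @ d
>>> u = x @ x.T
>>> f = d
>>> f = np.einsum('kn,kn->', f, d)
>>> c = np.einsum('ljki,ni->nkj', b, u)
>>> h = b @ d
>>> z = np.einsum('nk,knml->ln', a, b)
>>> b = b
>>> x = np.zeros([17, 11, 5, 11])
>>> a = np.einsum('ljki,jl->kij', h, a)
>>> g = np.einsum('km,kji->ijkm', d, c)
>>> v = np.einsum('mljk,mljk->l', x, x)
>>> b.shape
(11, 11, 3, 17)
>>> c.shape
(17, 3, 11)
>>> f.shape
()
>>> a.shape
(3, 23, 11)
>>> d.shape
(17, 23)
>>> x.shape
(17, 11, 5, 11)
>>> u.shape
(17, 17)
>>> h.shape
(11, 11, 3, 23)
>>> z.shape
(17, 11)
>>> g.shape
(11, 3, 17, 23)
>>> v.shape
(11,)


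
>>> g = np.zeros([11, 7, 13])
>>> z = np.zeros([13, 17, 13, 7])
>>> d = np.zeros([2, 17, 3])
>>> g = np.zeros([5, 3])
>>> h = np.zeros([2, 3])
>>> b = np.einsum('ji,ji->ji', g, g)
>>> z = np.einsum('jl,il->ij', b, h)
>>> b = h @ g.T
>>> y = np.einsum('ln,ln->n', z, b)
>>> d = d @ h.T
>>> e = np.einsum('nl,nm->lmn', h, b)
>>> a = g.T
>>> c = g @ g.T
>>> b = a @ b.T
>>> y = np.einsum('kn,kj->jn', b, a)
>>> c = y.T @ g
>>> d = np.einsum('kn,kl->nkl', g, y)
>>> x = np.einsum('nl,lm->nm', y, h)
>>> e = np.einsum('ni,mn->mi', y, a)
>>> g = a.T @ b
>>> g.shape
(5, 2)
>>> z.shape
(2, 5)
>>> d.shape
(3, 5, 2)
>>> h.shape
(2, 3)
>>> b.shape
(3, 2)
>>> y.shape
(5, 2)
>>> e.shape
(3, 2)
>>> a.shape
(3, 5)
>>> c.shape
(2, 3)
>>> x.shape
(5, 3)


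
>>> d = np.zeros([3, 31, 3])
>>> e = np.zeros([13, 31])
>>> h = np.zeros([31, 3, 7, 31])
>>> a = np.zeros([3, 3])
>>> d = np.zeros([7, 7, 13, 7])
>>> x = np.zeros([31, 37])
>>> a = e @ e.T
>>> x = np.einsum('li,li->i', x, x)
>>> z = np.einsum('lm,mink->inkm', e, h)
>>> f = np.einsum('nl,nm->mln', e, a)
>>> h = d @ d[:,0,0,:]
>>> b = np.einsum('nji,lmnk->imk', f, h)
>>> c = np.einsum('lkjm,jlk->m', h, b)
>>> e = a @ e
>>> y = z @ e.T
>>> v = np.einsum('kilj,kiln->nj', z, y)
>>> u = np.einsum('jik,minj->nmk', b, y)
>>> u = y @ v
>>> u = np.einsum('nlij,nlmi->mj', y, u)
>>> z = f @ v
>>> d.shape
(7, 7, 13, 7)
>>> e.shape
(13, 31)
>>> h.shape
(7, 7, 13, 7)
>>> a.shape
(13, 13)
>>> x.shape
(37,)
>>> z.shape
(13, 31, 31)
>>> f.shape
(13, 31, 13)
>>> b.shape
(13, 7, 7)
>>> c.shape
(7,)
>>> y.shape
(3, 7, 31, 13)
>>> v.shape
(13, 31)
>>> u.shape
(31, 13)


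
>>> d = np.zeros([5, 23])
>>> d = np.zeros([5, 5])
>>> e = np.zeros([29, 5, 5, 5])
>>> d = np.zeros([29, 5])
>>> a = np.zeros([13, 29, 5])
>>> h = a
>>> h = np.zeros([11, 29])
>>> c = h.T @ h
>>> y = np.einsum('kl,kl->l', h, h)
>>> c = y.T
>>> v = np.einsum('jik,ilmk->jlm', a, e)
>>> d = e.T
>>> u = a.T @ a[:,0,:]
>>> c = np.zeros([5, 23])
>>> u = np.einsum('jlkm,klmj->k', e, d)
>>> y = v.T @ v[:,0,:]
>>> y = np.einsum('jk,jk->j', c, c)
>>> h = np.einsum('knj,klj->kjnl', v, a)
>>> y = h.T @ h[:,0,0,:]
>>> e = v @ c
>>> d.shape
(5, 5, 5, 29)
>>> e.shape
(13, 5, 23)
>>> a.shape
(13, 29, 5)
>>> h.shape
(13, 5, 5, 29)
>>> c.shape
(5, 23)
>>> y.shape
(29, 5, 5, 29)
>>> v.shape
(13, 5, 5)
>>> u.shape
(5,)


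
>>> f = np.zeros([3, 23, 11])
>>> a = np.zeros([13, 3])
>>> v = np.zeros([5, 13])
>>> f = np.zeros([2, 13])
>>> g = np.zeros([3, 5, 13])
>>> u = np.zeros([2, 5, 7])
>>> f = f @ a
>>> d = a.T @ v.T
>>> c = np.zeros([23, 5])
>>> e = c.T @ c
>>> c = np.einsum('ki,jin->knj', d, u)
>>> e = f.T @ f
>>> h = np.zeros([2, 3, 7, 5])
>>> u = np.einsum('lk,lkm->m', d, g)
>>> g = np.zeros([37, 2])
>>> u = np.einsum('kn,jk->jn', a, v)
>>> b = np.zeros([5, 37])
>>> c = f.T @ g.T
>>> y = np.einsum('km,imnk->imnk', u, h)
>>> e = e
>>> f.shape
(2, 3)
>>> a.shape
(13, 3)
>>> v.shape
(5, 13)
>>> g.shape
(37, 2)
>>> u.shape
(5, 3)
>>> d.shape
(3, 5)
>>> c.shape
(3, 37)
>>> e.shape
(3, 3)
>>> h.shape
(2, 3, 7, 5)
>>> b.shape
(5, 37)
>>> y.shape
(2, 3, 7, 5)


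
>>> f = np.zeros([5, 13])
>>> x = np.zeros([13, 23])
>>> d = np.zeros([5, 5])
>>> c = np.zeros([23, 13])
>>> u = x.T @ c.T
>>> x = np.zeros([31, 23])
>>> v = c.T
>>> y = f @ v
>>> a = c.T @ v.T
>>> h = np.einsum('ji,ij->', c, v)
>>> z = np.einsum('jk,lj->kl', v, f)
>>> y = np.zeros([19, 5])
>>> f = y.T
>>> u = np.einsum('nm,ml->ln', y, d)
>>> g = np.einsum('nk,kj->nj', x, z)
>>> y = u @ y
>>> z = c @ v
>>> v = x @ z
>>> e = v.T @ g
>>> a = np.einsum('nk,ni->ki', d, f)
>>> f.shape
(5, 19)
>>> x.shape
(31, 23)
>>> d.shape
(5, 5)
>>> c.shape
(23, 13)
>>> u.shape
(5, 19)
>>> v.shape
(31, 23)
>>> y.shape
(5, 5)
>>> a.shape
(5, 19)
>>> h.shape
()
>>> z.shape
(23, 23)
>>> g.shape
(31, 5)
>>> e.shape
(23, 5)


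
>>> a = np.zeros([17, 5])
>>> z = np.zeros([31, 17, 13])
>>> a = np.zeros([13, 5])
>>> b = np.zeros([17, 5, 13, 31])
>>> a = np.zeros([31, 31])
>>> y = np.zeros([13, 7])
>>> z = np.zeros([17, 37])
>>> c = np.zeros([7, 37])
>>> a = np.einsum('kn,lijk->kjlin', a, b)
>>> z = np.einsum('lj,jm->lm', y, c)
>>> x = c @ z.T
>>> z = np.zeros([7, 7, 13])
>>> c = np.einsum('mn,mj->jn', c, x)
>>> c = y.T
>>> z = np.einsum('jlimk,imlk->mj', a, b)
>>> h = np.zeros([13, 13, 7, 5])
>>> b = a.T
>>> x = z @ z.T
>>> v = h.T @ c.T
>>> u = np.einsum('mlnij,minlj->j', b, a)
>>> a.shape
(31, 13, 17, 5, 31)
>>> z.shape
(5, 31)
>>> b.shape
(31, 5, 17, 13, 31)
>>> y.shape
(13, 7)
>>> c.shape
(7, 13)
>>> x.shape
(5, 5)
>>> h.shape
(13, 13, 7, 5)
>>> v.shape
(5, 7, 13, 7)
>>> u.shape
(31,)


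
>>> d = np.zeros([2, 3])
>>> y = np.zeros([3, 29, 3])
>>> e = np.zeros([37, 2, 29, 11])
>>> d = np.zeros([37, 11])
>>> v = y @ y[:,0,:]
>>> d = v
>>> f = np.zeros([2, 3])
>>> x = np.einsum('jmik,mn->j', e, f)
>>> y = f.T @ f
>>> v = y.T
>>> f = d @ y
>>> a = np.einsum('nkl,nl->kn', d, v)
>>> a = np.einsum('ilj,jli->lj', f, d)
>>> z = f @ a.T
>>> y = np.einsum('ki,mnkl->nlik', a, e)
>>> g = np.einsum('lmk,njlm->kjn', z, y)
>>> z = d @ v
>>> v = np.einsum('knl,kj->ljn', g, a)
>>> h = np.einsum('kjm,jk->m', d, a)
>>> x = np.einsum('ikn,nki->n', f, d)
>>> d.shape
(3, 29, 3)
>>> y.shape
(2, 11, 3, 29)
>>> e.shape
(37, 2, 29, 11)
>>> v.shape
(2, 3, 11)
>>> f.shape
(3, 29, 3)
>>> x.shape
(3,)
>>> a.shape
(29, 3)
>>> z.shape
(3, 29, 3)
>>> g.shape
(29, 11, 2)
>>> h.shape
(3,)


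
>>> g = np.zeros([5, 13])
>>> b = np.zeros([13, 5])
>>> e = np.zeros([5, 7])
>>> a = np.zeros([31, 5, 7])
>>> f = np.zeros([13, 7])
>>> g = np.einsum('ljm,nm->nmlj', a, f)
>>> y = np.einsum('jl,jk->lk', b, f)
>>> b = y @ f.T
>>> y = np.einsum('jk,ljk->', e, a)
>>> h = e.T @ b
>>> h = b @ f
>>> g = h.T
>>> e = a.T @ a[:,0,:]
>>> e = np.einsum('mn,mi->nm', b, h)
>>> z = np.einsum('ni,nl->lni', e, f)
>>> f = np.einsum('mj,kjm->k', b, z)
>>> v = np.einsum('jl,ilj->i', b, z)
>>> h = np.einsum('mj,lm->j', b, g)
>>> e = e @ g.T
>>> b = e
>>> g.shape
(7, 5)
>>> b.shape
(13, 7)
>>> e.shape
(13, 7)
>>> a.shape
(31, 5, 7)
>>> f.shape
(7,)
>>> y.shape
()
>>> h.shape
(13,)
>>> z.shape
(7, 13, 5)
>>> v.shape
(7,)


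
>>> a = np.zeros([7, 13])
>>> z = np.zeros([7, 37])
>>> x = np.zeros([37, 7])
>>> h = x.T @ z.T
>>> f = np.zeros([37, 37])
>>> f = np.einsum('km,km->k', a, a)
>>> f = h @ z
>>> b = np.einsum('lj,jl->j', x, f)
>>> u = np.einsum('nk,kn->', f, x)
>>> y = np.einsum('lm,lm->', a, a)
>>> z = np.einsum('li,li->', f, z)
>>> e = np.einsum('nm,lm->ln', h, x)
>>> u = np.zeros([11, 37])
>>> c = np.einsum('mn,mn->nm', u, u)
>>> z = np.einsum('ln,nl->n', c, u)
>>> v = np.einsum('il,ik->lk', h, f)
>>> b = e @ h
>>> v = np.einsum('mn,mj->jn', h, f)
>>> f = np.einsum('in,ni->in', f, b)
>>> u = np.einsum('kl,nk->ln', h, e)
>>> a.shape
(7, 13)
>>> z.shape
(11,)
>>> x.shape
(37, 7)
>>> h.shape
(7, 7)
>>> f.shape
(7, 37)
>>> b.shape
(37, 7)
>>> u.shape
(7, 37)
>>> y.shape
()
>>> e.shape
(37, 7)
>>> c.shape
(37, 11)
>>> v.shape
(37, 7)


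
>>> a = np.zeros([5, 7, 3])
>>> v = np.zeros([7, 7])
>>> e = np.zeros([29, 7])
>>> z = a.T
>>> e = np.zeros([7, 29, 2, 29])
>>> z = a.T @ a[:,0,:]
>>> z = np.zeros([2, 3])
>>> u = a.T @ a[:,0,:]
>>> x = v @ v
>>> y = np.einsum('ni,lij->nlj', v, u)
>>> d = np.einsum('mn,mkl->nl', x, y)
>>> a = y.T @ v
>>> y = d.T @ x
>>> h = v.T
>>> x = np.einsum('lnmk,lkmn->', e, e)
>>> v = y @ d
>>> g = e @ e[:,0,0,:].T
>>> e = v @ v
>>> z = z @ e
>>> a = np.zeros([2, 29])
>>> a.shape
(2, 29)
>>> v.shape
(3, 3)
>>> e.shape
(3, 3)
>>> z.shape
(2, 3)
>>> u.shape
(3, 7, 3)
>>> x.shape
()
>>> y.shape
(3, 7)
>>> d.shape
(7, 3)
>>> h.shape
(7, 7)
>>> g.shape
(7, 29, 2, 7)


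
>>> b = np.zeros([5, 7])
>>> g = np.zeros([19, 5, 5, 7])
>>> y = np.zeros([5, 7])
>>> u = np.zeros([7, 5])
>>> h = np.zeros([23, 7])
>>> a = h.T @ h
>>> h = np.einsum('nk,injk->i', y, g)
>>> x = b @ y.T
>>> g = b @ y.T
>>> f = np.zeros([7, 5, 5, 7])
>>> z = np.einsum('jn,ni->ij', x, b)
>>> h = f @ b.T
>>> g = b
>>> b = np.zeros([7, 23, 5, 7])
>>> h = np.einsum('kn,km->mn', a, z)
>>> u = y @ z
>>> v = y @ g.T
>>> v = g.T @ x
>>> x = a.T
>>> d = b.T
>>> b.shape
(7, 23, 5, 7)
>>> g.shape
(5, 7)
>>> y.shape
(5, 7)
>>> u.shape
(5, 5)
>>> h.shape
(5, 7)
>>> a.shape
(7, 7)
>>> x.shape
(7, 7)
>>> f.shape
(7, 5, 5, 7)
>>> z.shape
(7, 5)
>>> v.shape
(7, 5)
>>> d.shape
(7, 5, 23, 7)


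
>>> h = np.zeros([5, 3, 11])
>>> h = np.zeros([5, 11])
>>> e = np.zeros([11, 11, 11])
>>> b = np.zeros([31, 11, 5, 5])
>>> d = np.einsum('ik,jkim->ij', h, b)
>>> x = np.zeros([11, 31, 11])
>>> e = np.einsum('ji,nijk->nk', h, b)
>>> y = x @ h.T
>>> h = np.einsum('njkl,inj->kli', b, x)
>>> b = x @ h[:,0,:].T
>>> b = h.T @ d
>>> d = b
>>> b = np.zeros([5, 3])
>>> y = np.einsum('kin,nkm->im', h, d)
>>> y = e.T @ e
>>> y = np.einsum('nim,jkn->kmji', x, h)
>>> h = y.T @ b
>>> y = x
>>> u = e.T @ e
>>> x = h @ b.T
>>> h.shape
(31, 5, 11, 3)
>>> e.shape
(31, 5)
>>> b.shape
(5, 3)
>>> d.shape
(11, 5, 31)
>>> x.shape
(31, 5, 11, 5)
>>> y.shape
(11, 31, 11)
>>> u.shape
(5, 5)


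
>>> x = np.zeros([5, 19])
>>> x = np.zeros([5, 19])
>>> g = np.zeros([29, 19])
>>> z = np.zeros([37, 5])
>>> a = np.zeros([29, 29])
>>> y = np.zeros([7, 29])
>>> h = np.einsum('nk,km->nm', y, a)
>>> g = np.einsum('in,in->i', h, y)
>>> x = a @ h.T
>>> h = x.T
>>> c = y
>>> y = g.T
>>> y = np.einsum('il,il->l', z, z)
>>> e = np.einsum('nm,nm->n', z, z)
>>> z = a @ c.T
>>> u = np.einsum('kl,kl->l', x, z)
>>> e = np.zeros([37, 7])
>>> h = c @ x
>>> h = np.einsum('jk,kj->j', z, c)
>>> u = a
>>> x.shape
(29, 7)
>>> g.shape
(7,)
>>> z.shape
(29, 7)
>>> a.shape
(29, 29)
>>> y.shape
(5,)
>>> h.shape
(29,)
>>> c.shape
(7, 29)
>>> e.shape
(37, 7)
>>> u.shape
(29, 29)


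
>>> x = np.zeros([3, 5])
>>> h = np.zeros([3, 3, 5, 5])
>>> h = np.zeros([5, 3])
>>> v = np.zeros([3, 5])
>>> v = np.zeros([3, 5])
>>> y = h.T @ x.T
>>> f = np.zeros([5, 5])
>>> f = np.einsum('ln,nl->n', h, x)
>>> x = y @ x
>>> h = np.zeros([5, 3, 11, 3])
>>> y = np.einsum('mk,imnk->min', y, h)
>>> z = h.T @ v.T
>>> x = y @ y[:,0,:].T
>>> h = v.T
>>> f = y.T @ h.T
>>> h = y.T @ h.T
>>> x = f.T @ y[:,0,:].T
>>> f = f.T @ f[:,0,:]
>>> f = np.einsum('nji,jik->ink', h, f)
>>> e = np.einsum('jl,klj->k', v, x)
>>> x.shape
(5, 5, 3)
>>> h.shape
(11, 5, 5)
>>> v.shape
(3, 5)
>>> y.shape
(3, 5, 11)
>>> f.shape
(5, 11, 5)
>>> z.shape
(3, 11, 3, 3)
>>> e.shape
(5,)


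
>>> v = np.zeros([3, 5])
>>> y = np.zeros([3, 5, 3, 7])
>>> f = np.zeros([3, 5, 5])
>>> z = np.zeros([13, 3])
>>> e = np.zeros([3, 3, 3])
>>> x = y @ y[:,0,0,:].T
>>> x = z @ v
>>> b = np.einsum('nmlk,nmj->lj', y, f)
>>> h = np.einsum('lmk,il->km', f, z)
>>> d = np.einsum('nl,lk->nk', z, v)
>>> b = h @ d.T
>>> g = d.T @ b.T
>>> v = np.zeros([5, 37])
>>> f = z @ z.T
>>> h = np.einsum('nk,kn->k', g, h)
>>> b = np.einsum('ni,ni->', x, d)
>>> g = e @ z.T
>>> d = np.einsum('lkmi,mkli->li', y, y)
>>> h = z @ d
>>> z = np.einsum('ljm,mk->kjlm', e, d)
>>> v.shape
(5, 37)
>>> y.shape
(3, 5, 3, 7)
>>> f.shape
(13, 13)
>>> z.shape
(7, 3, 3, 3)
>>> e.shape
(3, 3, 3)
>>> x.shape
(13, 5)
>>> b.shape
()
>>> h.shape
(13, 7)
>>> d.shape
(3, 7)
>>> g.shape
(3, 3, 13)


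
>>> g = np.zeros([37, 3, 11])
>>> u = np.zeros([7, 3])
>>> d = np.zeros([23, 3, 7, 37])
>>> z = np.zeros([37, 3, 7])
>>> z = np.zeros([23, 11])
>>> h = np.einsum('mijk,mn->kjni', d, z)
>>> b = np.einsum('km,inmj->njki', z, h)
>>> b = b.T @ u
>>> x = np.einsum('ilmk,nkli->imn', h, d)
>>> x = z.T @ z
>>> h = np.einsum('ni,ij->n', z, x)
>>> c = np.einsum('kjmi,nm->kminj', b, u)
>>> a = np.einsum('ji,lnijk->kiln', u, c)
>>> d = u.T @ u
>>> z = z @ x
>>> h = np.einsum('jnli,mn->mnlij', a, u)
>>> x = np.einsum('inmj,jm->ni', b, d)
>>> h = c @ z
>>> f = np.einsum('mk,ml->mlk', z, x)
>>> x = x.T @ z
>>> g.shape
(37, 3, 11)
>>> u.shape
(7, 3)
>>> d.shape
(3, 3)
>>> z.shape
(23, 11)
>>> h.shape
(37, 3, 3, 7, 11)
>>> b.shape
(37, 23, 3, 3)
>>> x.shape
(37, 11)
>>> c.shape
(37, 3, 3, 7, 23)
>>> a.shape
(23, 3, 37, 3)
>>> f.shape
(23, 37, 11)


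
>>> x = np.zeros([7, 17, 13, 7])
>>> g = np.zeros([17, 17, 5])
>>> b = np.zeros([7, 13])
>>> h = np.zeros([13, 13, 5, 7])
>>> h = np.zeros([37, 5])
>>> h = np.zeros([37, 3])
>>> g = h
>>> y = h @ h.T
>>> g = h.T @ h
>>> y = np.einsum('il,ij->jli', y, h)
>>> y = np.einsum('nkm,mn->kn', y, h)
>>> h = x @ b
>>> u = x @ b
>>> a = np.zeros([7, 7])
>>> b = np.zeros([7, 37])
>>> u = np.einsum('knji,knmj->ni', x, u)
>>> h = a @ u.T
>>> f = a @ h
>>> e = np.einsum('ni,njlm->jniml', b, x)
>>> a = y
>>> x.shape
(7, 17, 13, 7)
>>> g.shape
(3, 3)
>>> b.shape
(7, 37)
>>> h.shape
(7, 17)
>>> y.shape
(37, 3)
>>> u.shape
(17, 7)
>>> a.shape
(37, 3)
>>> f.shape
(7, 17)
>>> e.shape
(17, 7, 37, 7, 13)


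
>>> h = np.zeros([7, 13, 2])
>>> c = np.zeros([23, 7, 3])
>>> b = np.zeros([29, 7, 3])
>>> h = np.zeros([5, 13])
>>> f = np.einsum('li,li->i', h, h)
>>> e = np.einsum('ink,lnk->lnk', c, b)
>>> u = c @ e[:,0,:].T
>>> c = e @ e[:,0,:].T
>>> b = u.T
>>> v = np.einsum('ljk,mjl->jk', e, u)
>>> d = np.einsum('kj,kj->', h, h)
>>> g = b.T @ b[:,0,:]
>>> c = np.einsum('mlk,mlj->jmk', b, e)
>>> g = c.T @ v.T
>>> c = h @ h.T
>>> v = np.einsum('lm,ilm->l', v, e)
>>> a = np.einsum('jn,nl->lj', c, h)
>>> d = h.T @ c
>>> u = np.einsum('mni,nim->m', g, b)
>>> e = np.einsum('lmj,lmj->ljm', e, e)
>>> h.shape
(5, 13)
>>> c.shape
(5, 5)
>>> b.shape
(29, 7, 23)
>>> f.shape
(13,)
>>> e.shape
(29, 3, 7)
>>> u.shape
(23,)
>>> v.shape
(7,)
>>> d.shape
(13, 5)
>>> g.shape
(23, 29, 7)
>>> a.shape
(13, 5)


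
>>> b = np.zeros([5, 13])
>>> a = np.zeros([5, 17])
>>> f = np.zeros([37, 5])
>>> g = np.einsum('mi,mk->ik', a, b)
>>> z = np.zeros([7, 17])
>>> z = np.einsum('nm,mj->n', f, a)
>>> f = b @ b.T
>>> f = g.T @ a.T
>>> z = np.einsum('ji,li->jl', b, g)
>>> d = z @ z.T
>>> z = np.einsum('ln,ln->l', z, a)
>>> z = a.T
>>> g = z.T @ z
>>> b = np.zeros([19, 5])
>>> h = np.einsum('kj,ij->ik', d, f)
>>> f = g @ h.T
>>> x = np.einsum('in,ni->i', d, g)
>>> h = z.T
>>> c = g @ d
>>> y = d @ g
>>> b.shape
(19, 5)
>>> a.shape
(5, 17)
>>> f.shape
(5, 13)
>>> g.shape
(5, 5)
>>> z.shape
(17, 5)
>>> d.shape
(5, 5)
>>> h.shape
(5, 17)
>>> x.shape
(5,)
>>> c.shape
(5, 5)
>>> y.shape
(5, 5)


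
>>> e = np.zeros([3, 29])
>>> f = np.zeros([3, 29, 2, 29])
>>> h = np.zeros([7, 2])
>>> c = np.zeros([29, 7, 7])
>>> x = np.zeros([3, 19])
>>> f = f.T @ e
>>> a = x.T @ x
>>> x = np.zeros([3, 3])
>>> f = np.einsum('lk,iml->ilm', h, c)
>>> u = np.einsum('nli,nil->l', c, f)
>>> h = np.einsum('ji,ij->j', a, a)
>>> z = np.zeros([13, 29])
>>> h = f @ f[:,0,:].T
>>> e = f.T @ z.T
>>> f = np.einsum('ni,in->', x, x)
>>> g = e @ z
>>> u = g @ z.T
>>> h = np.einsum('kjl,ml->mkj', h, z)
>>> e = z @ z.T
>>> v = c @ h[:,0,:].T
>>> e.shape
(13, 13)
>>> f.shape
()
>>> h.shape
(13, 29, 7)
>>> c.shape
(29, 7, 7)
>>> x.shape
(3, 3)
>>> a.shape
(19, 19)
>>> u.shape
(7, 7, 13)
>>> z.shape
(13, 29)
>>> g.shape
(7, 7, 29)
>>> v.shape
(29, 7, 13)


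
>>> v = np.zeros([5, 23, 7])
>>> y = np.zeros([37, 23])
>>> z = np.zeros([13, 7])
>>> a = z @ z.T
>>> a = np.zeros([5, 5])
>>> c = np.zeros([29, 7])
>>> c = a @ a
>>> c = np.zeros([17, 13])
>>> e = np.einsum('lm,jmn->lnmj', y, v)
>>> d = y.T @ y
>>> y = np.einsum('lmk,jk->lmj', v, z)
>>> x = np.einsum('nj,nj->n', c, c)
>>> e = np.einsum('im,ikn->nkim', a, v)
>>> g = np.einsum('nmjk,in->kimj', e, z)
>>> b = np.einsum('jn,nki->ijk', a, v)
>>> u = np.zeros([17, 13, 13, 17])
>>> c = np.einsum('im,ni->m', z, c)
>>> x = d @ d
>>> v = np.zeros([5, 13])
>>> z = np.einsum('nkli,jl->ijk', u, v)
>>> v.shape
(5, 13)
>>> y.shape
(5, 23, 13)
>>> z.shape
(17, 5, 13)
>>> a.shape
(5, 5)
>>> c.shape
(7,)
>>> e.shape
(7, 23, 5, 5)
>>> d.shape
(23, 23)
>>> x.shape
(23, 23)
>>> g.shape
(5, 13, 23, 5)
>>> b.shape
(7, 5, 23)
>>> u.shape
(17, 13, 13, 17)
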